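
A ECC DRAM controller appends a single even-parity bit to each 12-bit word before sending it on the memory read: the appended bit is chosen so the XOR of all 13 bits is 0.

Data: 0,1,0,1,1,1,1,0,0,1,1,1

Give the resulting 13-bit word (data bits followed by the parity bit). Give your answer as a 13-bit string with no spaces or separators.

0101111001110

XOR of the 12 data bits: 0⊕1⊕0⊕1⊕1⊕1⊕1⊕0⊕0⊕1⊕1⊕1 = 0
Parity bit = 0 (so all 13 bits XOR to 0).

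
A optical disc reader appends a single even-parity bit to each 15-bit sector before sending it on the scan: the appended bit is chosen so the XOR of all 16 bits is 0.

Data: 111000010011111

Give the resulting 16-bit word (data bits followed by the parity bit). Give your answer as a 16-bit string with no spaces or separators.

1110000100111111

XOR of the 15 data bits: 1⊕1⊕1⊕0⊕0⊕0⊕0⊕1⊕0⊕0⊕1⊕1⊕1⊕1⊕1 = 1
Parity bit = 1 (so all 16 bits XOR to 0).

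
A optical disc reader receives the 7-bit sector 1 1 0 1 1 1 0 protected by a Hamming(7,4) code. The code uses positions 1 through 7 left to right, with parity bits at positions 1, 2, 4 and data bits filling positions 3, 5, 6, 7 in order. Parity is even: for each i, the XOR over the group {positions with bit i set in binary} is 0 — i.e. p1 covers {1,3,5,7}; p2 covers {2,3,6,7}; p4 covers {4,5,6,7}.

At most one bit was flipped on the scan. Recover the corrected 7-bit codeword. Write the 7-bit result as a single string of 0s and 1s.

s1 (pos 1,3,5,7): 1⊕0⊕1⊕0 = 0
s2 (pos 2,3,6,7): 1⊕0⊕1⊕0 = 0
s4 (pos 4,5,6,7): 1⊕1⊕1⊕0 = 1
Syndrome s4…s1 = 100 → error at position 4.
Flip position 4: 1101110 → 1100110

1100110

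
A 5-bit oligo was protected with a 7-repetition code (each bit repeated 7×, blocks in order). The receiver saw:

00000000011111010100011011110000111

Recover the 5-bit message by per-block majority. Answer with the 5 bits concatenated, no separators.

Block 1 (0000000): 0 ones → 0
Block 2 (0011111): 5 ones → 1
Block 3 (0101000): 2 ones → 0
Block 4 (1101111): 6 ones → 1
Block 5 (0000111): 3 ones → 0

01010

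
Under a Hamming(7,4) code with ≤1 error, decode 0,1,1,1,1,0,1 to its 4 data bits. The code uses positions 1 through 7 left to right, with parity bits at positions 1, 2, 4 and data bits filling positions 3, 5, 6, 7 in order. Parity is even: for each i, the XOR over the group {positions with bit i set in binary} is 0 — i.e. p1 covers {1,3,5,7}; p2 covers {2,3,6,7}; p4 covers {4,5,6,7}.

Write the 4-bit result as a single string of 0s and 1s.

s1 (pos 1,3,5,7): 0⊕1⊕1⊕1 = 1
s2 (pos 2,3,6,7): 1⊕1⊕0⊕1 = 1
s4 (pos 4,5,6,7): 1⊕1⊕0⊕1 = 1
Syndrome s4…s1 = 111 → error at position 7.
Flip position 7: 0111101 → 0111100
Read data bits from positions 3,5,6,7: 1100

1100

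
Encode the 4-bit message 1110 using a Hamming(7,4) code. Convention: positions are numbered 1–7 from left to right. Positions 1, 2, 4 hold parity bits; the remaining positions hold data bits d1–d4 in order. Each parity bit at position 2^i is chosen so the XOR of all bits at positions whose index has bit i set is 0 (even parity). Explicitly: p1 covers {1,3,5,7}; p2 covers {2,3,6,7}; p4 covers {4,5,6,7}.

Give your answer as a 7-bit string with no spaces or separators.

Place data at non-parity positions: p1 p2 1 p4 1 1 0
p1 (pos 1,3,5,7): XOR of data positions = 1⊕1⊕0 = 0
p2 (pos 2,3,6,7): XOR of data positions = 1⊕1⊕0 = 0
p4 (pos 4,5,6,7): XOR of data positions = 1⊕1⊕0 = 0
Codeword: 0010110

0010110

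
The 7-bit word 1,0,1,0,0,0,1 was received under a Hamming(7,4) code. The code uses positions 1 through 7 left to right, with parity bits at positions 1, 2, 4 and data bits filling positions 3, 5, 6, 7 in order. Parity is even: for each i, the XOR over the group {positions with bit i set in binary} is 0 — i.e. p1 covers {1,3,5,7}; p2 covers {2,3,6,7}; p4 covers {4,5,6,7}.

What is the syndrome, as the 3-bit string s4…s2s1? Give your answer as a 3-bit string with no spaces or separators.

s1 (pos 1,3,5,7): 1⊕1⊕0⊕1 = 1
s2 (pos 2,3,6,7): 0⊕1⊕0⊕1 = 0
s4 (pos 4,5,6,7): 0⊕0⊕0⊕1 = 1
Syndrome s4…s1 = 101 → error at position 5.

101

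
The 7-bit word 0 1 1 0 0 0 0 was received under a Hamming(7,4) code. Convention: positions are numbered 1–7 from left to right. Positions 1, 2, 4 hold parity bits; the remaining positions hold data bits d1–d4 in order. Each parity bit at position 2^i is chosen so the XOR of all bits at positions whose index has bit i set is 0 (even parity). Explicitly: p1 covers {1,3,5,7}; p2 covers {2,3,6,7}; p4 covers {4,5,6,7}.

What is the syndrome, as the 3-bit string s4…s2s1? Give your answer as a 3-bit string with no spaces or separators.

s1 (pos 1,3,5,7): 0⊕1⊕0⊕0 = 1
s2 (pos 2,3,6,7): 1⊕1⊕0⊕0 = 0
s4 (pos 4,5,6,7): 0⊕0⊕0⊕0 = 0
Syndrome s4…s1 = 001 → error at position 1.

001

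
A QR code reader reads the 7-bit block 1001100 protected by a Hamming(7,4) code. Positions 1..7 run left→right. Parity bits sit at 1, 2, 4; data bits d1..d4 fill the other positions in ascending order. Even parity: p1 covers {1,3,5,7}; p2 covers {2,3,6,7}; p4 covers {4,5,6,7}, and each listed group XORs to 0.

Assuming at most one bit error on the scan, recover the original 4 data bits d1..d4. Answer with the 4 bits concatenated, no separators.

0100

s1 (pos 1,3,5,7): 1⊕0⊕1⊕0 = 0
s2 (pos 2,3,6,7): 0⊕0⊕0⊕0 = 0
s4 (pos 4,5,6,7): 1⊕1⊕0⊕0 = 0
Syndrome s4…s1 = 000 → no error.
Read data bits from positions 3,5,6,7: 0100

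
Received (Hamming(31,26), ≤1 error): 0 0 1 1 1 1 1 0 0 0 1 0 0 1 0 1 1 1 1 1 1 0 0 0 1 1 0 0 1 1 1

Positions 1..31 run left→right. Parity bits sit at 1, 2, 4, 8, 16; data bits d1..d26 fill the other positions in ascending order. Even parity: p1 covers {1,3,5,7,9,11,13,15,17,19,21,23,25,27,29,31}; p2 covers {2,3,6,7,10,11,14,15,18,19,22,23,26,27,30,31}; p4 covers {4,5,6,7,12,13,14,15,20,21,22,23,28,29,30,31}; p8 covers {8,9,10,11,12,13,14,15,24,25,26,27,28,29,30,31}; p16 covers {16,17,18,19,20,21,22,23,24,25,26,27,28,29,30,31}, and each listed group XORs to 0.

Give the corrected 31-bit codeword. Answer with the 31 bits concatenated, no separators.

0011111000100101111110011100111

s1 (pos 1,3,5,7,9,11,13,15,17,19,21,23,25,27,29,31): 0⊕1⊕1⊕1⊕0⊕1⊕0⊕0⊕1⊕1⊕1⊕0⊕1⊕0⊕1⊕1 = 0
s2 (pos 2,3,6,7,10,11,14,15,18,19,22,23,26,27,30,31): 0⊕1⊕1⊕1⊕0⊕1⊕1⊕0⊕1⊕1⊕0⊕0⊕1⊕0⊕1⊕1 = 0
s4 (pos 4,5,6,7,12,13,14,15,20,21,22,23,28,29,30,31): 1⊕1⊕1⊕1⊕0⊕0⊕1⊕0⊕1⊕1⊕0⊕0⊕0⊕1⊕1⊕1 = 0
s8 (pos 8,9,10,11,12,13,14,15,24,25,26,27,28,29,30,31): 0⊕0⊕0⊕1⊕0⊕0⊕1⊕0⊕0⊕1⊕1⊕0⊕0⊕1⊕1⊕1 = 1
s16 (pos 16,17,18,19,20,21,22,23,24,25,26,27,28,29,30,31): 1⊕1⊕1⊕1⊕1⊕1⊕0⊕0⊕0⊕1⊕1⊕0⊕0⊕1⊕1⊕1 = 1
Syndrome s16…s1 = 11000 → error at position 24.
Flip position 24: 0011111000100101111110001100111 → 0011111000100101111110011100111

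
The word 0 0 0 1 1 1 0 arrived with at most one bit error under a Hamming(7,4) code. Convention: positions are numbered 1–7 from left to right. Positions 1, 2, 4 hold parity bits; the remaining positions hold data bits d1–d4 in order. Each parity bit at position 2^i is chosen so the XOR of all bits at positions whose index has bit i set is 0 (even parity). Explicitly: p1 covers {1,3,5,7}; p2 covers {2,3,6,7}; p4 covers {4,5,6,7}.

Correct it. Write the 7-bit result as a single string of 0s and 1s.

s1 (pos 1,3,5,7): 0⊕0⊕1⊕0 = 1
s2 (pos 2,3,6,7): 0⊕0⊕1⊕0 = 1
s4 (pos 4,5,6,7): 1⊕1⊕1⊕0 = 1
Syndrome s4…s1 = 111 → error at position 7.
Flip position 7: 0001110 → 0001111

0001111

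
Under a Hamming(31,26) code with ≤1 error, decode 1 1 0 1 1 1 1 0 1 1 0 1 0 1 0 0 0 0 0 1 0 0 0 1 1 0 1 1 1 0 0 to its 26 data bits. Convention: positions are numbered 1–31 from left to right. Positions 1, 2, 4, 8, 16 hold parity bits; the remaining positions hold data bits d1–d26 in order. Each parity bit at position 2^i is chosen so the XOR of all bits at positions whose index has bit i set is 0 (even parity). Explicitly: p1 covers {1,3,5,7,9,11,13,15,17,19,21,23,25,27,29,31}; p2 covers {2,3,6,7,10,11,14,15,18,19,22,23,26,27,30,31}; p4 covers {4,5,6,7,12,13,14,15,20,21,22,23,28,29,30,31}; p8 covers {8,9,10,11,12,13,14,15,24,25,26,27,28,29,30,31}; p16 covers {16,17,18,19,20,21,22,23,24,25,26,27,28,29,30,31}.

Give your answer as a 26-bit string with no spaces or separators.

s1 (pos 1,3,5,7,9,11,13,15,17,19,21,23,25,27,29,31): 1⊕0⊕1⊕1⊕1⊕0⊕0⊕0⊕0⊕0⊕0⊕0⊕1⊕1⊕1⊕0 = 1
s2 (pos 2,3,6,7,10,11,14,15,18,19,22,23,26,27,30,31): 1⊕0⊕1⊕1⊕1⊕0⊕1⊕0⊕0⊕0⊕0⊕0⊕0⊕1⊕0⊕0 = 0
s4 (pos 4,5,6,7,12,13,14,15,20,21,22,23,28,29,30,31): 1⊕1⊕1⊕1⊕1⊕0⊕1⊕0⊕1⊕0⊕0⊕0⊕1⊕1⊕0⊕0 = 1
s8 (pos 8,9,10,11,12,13,14,15,24,25,26,27,28,29,30,31): 0⊕1⊕1⊕0⊕1⊕0⊕1⊕0⊕1⊕1⊕0⊕1⊕1⊕1⊕0⊕0 = 1
s16 (pos 16,17,18,19,20,21,22,23,24,25,26,27,28,29,30,31): 0⊕0⊕0⊕0⊕1⊕0⊕0⊕0⊕1⊕1⊕0⊕1⊕1⊕1⊕0⊕0 = 0
Syndrome s16…s1 = 01101 → error at position 13.
Flip position 13: 1101111011010100000100011011100 → 1101111011011100000100011011100
Read data bits from positions 3,5,6,7,9,10,11,12,13,14,15,17,18,19,20,21,22,23,24,25,26,27,28,29,30,31: 01111101110000100011011100

01111101110000100011011100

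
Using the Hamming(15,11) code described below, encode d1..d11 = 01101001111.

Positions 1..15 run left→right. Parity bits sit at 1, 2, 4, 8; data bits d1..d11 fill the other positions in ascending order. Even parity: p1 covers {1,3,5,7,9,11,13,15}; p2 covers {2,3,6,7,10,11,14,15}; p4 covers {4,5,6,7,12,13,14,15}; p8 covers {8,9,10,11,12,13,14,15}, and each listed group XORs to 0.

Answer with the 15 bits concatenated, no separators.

Place data at non-parity positions: p1 p2 0 p4 1 1 0 p8 1 0 0 1 1 1 1
p1 (pos 1,3,5,7,9,11,13,15): XOR of data positions = 0⊕1⊕0⊕1⊕0⊕1⊕1 = 0
p2 (pos 2,3,6,7,10,11,14,15): XOR of data positions = 0⊕1⊕0⊕0⊕0⊕1⊕1 = 1
p4 (pos 4,5,6,7,12,13,14,15): XOR of data positions = 1⊕1⊕0⊕1⊕1⊕1⊕1 = 0
p8 (pos 8,9,10,11,12,13,14,15): XOR of data positions = 1⊕0⊕0⊕1⊕1⊕1⊕1 = 1
Codeword: 010011011001111

010011011001111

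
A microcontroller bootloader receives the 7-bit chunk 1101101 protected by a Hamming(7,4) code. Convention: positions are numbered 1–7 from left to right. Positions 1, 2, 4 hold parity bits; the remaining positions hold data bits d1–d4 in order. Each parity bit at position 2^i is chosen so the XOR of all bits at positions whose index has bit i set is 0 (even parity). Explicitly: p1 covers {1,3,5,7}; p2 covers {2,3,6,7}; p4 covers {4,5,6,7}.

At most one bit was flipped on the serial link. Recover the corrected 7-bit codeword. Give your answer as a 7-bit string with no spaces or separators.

1101001

s1 (pos 1,3,5,7): 1⊕0⊕1⊕1 = 1
s2 (pos 2,3,6,7): 1⊕0⊕0⊕1 = 0
s4 (pos 4,5,6,7): 1⊕1⊕0⊕1 = 1
Syndrome s4…s1 = 101 → error at position 5.
Flip position 5: 1101101 → 1101001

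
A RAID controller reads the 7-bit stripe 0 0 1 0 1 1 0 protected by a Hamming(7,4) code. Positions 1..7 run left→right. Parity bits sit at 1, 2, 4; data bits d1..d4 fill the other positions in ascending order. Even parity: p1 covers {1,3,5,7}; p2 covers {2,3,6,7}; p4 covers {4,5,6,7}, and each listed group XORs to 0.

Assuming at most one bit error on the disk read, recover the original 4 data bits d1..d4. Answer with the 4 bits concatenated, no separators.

1110

s1 (pos 1,3,5,7): 0⊕1⊕1⊕0 = 0
s2 (pos 2,3,6,7): 0⊕1⊕1⊕0 = 0
s4 (pos 4,5,6,7): 0⊕1⊕1⊕0 = 0
Syndrome s4…s1 = 000 → no error.
Read data bits from positions 3,5,6,7: 1110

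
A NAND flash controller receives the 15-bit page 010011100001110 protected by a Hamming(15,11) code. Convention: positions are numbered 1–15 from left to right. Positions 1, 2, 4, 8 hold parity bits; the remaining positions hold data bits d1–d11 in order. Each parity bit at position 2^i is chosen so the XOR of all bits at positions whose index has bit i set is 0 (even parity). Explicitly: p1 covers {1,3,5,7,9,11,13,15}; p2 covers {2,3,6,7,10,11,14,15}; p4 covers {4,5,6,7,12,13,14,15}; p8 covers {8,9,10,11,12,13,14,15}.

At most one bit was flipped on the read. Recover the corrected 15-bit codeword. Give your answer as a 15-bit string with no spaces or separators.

010011101001110

s1 (pos 1,3,5,7,9,11,13,15): 0⊕0⊕1⊕1⊕0⊕0⊕1⊕0 = 1
s2 (pos 2,3,6,7,10,11,14,15): 1⊕0⊕1⊕1⊕0⊕0⊕1⊕0 = 0
s4 (pos 4,5,6,7,12,13,14,15): 0⊕1⊕1⊕1⊕1⊕1⊕1⊕0 = 0
s8 (pos 8,9,10,11,12,13,14,15): 0⊕0⊕0⊕0⊕1⊕1⊕1⊕0 = 1
Syndrome s8…s1 = 1001 → error at position 9.
Flip position 9: 010011100001110 → 010011101001110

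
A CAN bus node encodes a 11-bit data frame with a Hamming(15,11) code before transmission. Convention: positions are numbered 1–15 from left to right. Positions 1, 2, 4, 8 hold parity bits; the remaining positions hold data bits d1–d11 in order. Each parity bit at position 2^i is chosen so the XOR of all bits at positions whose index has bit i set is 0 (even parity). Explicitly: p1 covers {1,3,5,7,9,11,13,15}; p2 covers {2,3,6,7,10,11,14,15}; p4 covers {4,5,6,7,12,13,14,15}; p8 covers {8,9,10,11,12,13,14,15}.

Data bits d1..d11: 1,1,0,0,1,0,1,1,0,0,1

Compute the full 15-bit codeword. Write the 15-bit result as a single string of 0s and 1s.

Place data at non-parity positions: p1 p2 1 p4 1 0 0 p8 1 0 1 1 0 0 1
p1 (pos 1,3,5,7,9,11,13,15): XOR of data positions = 1⊕1⊕0⊕1⊕1⊕0⊕1 = 1
p2 (pos 2,3,6,7,10,11,14,15): XOR of data positions = 1⊕0⊕0⊕0⊕1⊕0⊕1 = 1
p4 (pos 4,5,6,7,12,13,14,15): XOR of data positions = 1⊕0⊕0⊕1⊕0⊕0⊕1 = 1
p8 (pos 8,9,10,11,12,13,14,15): XOR of data positions = 1⊕0⊕1⊕1⊕0⊕0⊕1 = 0
Codeword: 111110001011001

111110001011001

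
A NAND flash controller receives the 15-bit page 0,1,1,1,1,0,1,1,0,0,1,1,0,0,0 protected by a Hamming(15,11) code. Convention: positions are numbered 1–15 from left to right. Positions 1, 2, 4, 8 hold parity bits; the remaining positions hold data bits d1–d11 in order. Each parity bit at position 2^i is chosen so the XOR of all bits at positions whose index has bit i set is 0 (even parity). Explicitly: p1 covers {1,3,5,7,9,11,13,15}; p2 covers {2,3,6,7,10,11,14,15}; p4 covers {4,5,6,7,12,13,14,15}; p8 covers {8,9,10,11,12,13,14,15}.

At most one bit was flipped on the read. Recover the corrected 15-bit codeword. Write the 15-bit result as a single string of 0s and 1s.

011110100011000

s1 (pos 1,3,5,7,9,11,13,15): 0⊕1⊕1⊕1⊕0⊕1⊕0⊕0 = 0
s2 (pos 2,3,6,7,10,11,14,15): 1⊕1⊕0⊕1⊕0⊕1⊕0⊕0 = 0
s4 (pos 4,5,6,7,12,13,14,15): 1⊕1⊕0⊕1⊕1⊕0⊕0⊕0 = 0
s8 (pos 8,9,10,11,12,13,14,15): 1⊕0⊕0⊕1⊕1⊕0⊕0⊕0 = 1
Syndrome s8…s1 = 1000 → error at position 8.
Flip position 8: 011110110011000 → 011110100011000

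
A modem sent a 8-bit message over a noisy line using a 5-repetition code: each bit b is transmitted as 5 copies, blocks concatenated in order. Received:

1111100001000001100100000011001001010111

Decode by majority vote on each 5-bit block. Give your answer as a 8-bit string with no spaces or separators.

Block 1 (11111): 5 ones → 1
Block 2 (00001): 1 one → 0
Block 3 (00000): 0 ones → 0
Block 4 (11001): 3 ones → 1
Block 5 (00000): 0 ones → 0
Block 6 (01100): 2 ones → 0
Block 7 (10010): 2 ones → 0
Block 8 (10111): 4 ones → 1

10010001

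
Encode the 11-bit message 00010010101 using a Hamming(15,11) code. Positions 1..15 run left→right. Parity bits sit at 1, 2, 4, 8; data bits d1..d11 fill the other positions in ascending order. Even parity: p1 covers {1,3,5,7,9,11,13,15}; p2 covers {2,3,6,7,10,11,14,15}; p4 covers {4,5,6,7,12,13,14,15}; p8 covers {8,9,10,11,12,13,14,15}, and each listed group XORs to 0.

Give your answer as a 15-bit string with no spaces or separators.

Place data at non-parity positions: p1 p2 0 p4 0 0 1 p8 0 0 1 0 1 0 1
p1 (pos 1,3,5,7,9,11,13,15): XOR of data positions = 0⊕0⊕1⊕0⊕1⊕1⊕1 = 0
p2 (pos 2,3,6,7,10,11,14,15): XOR of data positions = 0⊕0⊕1⊕0⊕1⊕0⊕1 = 1
p4 (pos 4,5,6,7,12,13,14,15): XOR of data positions = 0⊕0⊕1⊕0⊕1⊕0⊕1 = 1
p8 (pos 8,9,10,11,12,13,14,15): XOR of data positions = 0⊕0⊕1⊕0⊕1⊕0⊕1 = 1
Codeword: 010100110010101

010100110010101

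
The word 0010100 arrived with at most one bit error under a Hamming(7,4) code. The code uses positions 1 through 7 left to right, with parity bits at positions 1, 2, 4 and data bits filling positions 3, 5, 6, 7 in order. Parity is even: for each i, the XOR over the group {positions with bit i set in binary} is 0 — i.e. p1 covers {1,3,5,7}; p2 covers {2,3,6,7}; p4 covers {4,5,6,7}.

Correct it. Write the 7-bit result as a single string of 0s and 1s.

s1 (pos 1,3,5,7): 0⊕1⊕1⊕0 = 0
s2 (pos 2,3,6,7): 0⊕1⊕0⊕0 = 1
s4 (pos 4,5,6,7): 0⊕1⊕0⊕0 = 1
Syndrome s4…s1 = 110 → error at position 6.
Flip position 6: 0010100 → 0010110

0010110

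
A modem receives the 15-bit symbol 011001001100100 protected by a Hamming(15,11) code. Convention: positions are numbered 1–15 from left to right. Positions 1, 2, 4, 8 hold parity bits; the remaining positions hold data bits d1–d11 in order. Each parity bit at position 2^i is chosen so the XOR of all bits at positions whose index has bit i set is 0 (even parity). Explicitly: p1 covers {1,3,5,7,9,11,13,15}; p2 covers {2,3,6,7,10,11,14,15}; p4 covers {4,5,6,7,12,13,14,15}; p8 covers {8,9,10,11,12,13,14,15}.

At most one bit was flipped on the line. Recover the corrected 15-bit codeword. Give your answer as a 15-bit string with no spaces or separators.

s1 (pos 1,3,5,7,9,11,13,15): 0⊕1⊕0⊕0⊕1⊕0⊕1⊕0 = 1
s2 (pos 2,3,6,7,10,11,14,15): 1⊕1⊕1⊕0⊕1⊕0⊕0⊕0 = 0
s4 (pos 4,5,6,7,12,13,14,15): 0⊕0⊕1⊕0⊕0⊕1⊕0⊕0 = 0
s8 (pos 8,9,10,11,12,13,14,15): 0⊕1⊕1⊕0⊕0⊕1⊕0⊕0 = 1
Syndrome s8…s1 = 1001 → error at position 9.
Flip position 9: 011001001100100 → 011001000100100

011001000100100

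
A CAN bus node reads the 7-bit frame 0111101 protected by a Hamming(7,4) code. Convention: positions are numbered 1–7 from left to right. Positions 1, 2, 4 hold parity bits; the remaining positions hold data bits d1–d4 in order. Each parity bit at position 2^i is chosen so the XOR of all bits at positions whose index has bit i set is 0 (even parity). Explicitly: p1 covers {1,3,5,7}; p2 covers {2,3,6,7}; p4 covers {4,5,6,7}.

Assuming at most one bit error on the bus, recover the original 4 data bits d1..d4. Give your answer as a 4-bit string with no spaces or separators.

s1 (pos 1,3,5,7): 0⊕1⊕1⊕1 = 1
s2 (pos 2,3,6,7): 1⊕1⊕0⊕1 = 1
s4 (pos 4,5,6,7): 1⊕1⊕0⊕1 = 1
Syndrome s4…s1 = 111 → error at position 7.
Flip position 7: 0111101 → 0111100
Read data bits from positions 3,5,6,7: 1100

1100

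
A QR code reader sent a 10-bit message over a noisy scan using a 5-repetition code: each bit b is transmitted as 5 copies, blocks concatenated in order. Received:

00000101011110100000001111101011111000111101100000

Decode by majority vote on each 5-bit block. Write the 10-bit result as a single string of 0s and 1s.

0110111010

Block 1 (00000): 0 ones → 0
Block 2 (10101): 3 ones → 1
Block 3 (11101): 4 ones → 1
Block 4 (00000): 0 ones → 0
Block 5 (00111): 3 ones → 1
Block 6 (11010): 3 ones → 1
Block 7 (11111): 5 ones → 1
Block 8 (00011): 2 ones → 0
Block 9 (11011): 4 ones → 1
Block 10 (00000): 0 ones → 0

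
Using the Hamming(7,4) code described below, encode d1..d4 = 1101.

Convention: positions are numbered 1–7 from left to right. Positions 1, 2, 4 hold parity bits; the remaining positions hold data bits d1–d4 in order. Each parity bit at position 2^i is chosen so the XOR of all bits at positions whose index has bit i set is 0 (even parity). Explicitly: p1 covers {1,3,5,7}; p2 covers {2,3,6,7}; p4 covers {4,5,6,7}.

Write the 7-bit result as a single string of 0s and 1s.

Place data at non-parity positions: p1 p2 1 p4 1 0 1
p1 (pos 1,3,5,7): XOR of data positions = 1⊕1⊕1 = 1
p2 (pos 2,3,6,7): XOR of data positions = 1⊕0⊕1 = 0
p4 (pos 4,5,6,7): XOR of data positions = 1⊕0⊕1 = 0
Codeword: 1010101

1010101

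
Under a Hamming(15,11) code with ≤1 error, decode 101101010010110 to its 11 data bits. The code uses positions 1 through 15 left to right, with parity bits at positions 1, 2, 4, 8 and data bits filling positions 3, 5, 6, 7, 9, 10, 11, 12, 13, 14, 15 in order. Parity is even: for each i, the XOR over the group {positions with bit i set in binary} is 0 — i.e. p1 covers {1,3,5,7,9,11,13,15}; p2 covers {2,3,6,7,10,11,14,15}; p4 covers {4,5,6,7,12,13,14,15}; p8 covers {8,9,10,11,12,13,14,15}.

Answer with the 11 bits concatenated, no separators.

s1 (pos 1,3,5,7,9,11,13,15): 1⊕1⊕0⊕0⊕0⊕1⊕1⊕0 = 0
s2 (pos 2,3,6,7,10,11,14,15): 0⊕1⊕1⊕0⊕0⊕1⊕1⊕0 = 0
s4 (pos 4,5,6,7,12,13,14,15): 1⊕0⊕1⊕0⊕0⊕1⊕1⊕0 = 0
s8 (pos 8,9,10,11,12,13,14,15): 1⊕0⊕0⊕1⊕0⊕1⊕1⊕0 = 0
Syndrome s8…s1 = 0000 → no error.
Read data bits from positions 3,5,6,7,9,10,11,12,13,14,15: 10100010110

10100010110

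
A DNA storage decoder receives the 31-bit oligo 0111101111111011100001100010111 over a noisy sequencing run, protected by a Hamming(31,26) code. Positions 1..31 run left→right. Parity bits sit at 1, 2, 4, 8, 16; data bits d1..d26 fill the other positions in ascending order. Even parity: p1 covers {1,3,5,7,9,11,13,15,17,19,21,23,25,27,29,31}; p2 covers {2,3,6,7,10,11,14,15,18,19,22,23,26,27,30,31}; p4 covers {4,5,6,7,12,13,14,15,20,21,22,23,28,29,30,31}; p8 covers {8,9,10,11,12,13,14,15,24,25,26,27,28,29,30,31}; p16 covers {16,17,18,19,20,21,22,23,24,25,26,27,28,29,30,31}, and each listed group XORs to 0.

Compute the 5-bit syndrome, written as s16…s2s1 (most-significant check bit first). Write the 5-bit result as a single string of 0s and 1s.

01110

s1 (pos 1,3,5,7,9,11,13,15,17,19,21,23,25,27,29,31): 0⊕1⊕1⊕1⊕1⊕1⊕1⊕1⊕1⊕0⊕0⊕1⊕0⊕1⊕1⊕1 = 0
s2 (pos 2,3,6,7,10,11,14,15,18,19,22,23,26,27,30,31): 1⊕1⊕0⊕1⊕1⊕1⊕0⊕1⊕0⊕0⊕1⊕1⊕0⊕1⊕1⊕1 = 1
s4 (pos 4,5,6,7,12,13,14,15,20,21,22,23,28,29,30,31): 1⊕1⊕0⊕1⊕1⊕1⊕0⊕1⊕0⊕0⊕1⊕1⊕0⊕1⊕1⊕1 = 1
s8 (pos 8,9,10,11,12,13,14,15,24,25,26,27,28,29,30,31): 1⊕1⊕1⊕1⊕1⊕1⊕0⊕1⊕0⊕0⊕0⊕1⊕0⊕1⊕1⊕1 = 1
s16 (pos 16,17,18,19,20,21,22,23,24,25,26,27,28,29,30,31): 1⊕1⊕0⊕0⊕0⊕0⊕1⊕1⊕0⊕0⊕0⊕1⊕0⊕1⊕1⊕1 = 0
Syndrome s16…s1 = 01110 → error at position 14.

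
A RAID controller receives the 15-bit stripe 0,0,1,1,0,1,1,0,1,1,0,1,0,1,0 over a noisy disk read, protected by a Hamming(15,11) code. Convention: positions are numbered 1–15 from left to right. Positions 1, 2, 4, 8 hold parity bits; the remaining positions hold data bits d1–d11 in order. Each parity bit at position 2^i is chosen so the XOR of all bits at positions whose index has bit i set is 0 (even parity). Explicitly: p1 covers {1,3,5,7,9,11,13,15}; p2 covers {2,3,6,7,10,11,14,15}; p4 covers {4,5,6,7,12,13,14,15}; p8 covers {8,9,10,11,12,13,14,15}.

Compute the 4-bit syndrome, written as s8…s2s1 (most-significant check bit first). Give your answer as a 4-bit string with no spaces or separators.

s1 (pos 1,3,5,7,9,11,13,15): 0⊕1⊕0⊕1⊕1⊕0⊕0⊕0 = 1
s2 (pos 2,3,6,7,10,11,14,15): 0⊕1⊕1⊕1⊕1⊕0⊕1⊕0 = 1
s4 (pos 4,5,6,7,12,13,14,15): 1⊕0⊕1⊕1⊕1⊕0⊕1⊕0 = 1
s8 (pos 8,9,10,11,12,13,14,15): 0⊕1⊕1⊕0⊕1⊕0⊕1⊕0 = 0
Syndrome s8…s1 = 0111 → error at position 7.

0111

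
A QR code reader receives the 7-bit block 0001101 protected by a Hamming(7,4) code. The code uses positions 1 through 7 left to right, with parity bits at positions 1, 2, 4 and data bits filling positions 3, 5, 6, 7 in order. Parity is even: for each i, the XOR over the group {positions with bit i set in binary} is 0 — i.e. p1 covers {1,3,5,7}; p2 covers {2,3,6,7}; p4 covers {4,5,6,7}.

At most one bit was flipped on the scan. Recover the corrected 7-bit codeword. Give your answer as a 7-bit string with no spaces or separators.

s1 (pos 1,3,5,7): 0⊕0⊕1⊕1 = 0
s2 (pos 2,3,6,7): 0⊕0⊕0⊕1 = 1
s4 (pos 4,5,6,7): 1⊕1⊕0⊕1 = 1
Syndrome s4…s1 = 110 → error at position 6.
Flip position 6: 0001101 → 0001111

0001111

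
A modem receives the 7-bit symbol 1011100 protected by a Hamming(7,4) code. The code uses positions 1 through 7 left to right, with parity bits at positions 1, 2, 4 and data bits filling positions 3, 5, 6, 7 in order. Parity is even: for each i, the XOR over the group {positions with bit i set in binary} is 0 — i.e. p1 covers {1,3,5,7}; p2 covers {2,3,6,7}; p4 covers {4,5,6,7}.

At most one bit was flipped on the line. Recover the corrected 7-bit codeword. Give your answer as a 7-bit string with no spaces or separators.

1001100

s1 (pos 1,3,5,7): 1⊕1⊕1⊕0 = 1
s2 (pos 2,3,6,7): 0⊕1⊕0⊕0 = 1
s4 (pos 4,5,6,7): 1⊕1⊕0⊕0 = 0
Syndrome s4…s1 = 011 → error at position 3.
Flip position 3: 1011100 → 1001100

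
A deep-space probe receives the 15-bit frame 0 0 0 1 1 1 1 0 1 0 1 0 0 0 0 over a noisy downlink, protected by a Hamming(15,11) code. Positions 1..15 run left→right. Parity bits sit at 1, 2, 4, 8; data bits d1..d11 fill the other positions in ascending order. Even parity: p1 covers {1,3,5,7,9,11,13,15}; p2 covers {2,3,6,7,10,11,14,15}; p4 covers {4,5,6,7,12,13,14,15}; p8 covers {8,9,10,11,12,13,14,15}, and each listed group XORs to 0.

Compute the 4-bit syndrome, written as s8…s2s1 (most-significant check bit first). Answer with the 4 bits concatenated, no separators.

0010

s1 (pos 1,3,5,7,9,11,13,15): 0⊕0⊕1⊕1⊕1⊕1⊕0⊕0 = 0
s2 (pos 2,3,6,7,10,11,14,15): 0⊕0⊕1⊕1⊕0⊕1⊕0⊕0 = 1
s4 (pos 4,5,6,7,12,13,14,15): 1⊕1⊕1⊕1⊕0⊕0⊕0⊕0 = 0
s8 (pos 8,9,10,11,12,13,14,15): 0⊕1⊕0⊕1⊕0⊕0⊕0⊕0 = 0
Syndrome s8…s1 = 0010 → error at position 2.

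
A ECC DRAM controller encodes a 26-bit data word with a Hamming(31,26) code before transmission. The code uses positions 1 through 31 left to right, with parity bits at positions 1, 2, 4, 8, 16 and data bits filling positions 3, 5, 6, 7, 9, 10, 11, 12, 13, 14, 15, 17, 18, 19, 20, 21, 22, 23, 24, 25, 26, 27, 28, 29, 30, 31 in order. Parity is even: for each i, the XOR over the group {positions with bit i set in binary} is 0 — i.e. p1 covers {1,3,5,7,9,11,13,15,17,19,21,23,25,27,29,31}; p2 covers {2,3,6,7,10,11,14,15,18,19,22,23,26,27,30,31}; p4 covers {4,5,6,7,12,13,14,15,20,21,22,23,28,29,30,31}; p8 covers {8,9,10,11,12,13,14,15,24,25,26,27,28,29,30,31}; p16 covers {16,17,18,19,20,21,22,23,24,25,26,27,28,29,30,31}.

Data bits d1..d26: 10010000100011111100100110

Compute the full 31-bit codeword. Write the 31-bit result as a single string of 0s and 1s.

Place data at non-parity positions: p1 p2 1 p4 0 0 1 p8 0 0 0 0 1 0 0 p16 0 1 1 1 1 1 1 0 0 1 0 0 1 1 0
p1 (pos 1,3,5,7,9,11,13,15,17,19,21,23,25,27,29,31): XOR of data positions = 1⊕0⊕1⊕0⊕0⊕1⊕0⊕0⊕1⊕1⊕1⊕0⊕0⊕1⊕0 = 1
p2 (pos 2,3,6,7,10,11,14,15,18,19,22,23,26,27,30,31): XOR of data positions = 1⊕0⊕1⊕0⊕0⊕0⊕0⊕1⊕1⊕1⊕1⊕1⊕0⊕1⊕0 = 0
p4 (pos 4,5,6,7,12,13,14,15,20,21,22,23,28,29,30,31): XOR of data positions = 0⊕0⊕1⊕0⊕1⊕0⊕0⊕1⊕1⊕1⊕1⊕0⊕1⊕1⊕0 = 0
p8 (pos 8,9,10,11,12,13,14,15,24,25,26,27,28,29,30,31): XOR of data positions = 0⊕0⊕0⊕0⊕1⊕0⊕0⊕0⊕0⊕1⊕0⊕0⊕1⊕1⊕0 = 0
p16 (pos 16,17,18,19,20,21,22,23,24,25,26,27,28,29,30,31): XOR of data positions = 0⊕1⊕1⊕1⊕1⊕1⊕1⊕0⊕0⊕1⊕0⊕0⊕1⊕1⊕0 = 1
Codeword: 1010001000001001011111100100110

1010001000001001011111100100110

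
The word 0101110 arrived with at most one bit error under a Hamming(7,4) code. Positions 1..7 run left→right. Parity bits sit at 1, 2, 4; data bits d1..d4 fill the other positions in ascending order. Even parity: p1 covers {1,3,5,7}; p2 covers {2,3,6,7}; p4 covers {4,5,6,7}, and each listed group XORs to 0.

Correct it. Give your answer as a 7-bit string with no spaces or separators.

s1 (pos 1,3,5,7): 0⊕0⊕1⊕0 = 1
s2 (pos 2,3,6,7): 1⊕0⊕1⊕0 = 0
s4 (pos 4,5,6,7): 1⊕1⊕1⊕0 = 1
Syndrome s4…s1 = 101 → error at position 5.
Flip position 5: 0101110 → 0101010

0101010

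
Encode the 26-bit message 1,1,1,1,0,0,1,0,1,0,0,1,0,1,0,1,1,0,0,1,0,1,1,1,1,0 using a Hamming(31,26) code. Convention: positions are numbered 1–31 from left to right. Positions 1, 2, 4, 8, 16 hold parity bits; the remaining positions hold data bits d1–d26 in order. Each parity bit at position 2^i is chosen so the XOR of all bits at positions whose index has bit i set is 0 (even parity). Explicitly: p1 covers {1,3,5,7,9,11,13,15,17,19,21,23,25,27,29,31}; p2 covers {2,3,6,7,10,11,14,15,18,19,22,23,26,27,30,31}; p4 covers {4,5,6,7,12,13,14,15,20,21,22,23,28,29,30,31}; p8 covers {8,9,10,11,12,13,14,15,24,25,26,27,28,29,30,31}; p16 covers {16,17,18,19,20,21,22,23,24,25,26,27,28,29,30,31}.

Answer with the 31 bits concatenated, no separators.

Place data at non-parity positions: p1 p2 1 p4 1 1 1 p8 0 0 1 0 1 0 0 p16 1 0 1 0 1 1 0 0 1 0 1 1 1 1 0
p1 (pos 1,3,5,7,9,11,13,15,17,19,21,23,25,27,29,31): XOR of data positions = 1⊕1⊕1⊕0⊕1⊕1⊕0⊕1⊕1⊕1⊕0⊕1⊕1⊕1⊕0 = 1
p2 (pos 2,3,6,7,10,11,14,15,18,19,22,23,26,27,30,31): XOR of data positions = 1⊕1⊕1⊕0⊕1⊕0⊕0⊕0⊕1⊕1⊕0⊕0⊕1⊕1⊕0 = 0
p4 (pos 4,5,6,7,12,13,14,15,20,21,22,23,28,29,30,31): XOR of data positions = 1⊕1⊕1⊕0⊕1⊕0⊕0⊕0⊕1⊕1⊕0⊕1⊕1⊕1⊕0 = 1
p8 (pos 8,9,10,11,12,13,14,15,24,25,26,27,28,29,30,31): XOR of data positions = 0⊕0⊕1⊕0⊕1⊕0⊕0⊕0⊕1⊕0⊕1⊕1⊕1⊕1⊕0 = 1
p16 (pos 16,17,18,19,20,21,22,23,24,25,26,27,28,29,30,31): XOR of data positions = 1⊕0⊕1⊕0⊕1⊕1⊕0⊕0⊕1⊕0⊕1⊕1⊕1⊕1⊕0 = 1
Codeword: 1011111100101001101011001011110

1011111100101001101011001011110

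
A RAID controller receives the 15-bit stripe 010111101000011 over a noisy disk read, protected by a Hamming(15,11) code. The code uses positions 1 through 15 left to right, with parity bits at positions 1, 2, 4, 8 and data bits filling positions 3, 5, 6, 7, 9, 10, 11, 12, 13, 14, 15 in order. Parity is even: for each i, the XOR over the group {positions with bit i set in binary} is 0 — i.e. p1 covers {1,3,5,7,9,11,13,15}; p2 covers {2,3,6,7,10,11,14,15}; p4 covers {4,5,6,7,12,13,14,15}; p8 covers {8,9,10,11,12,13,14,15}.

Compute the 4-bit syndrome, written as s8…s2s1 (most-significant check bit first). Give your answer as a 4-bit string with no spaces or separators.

s1 (pos 1,3,5,7,9,11,13,15): 0⊕0⊕1⊕1⊕1⊕0⊕0⊕1 = 0
s2 (pos 2,3,6,7,10,11,14,15): 1⊕0⊕1⊕1⊕0⊕0⊕1⊕1 = 1
s4 (pos 4,5,6,7,12,13,14,15): 1⊕1⊕1⊕1⊕0⊕0⊕1⊕1 = 0
s8 (pos 8,9,10,11,12,13,14,15): 0⊕1⊕0⊕0⊕0⊕0⊕1⊕1 = 1
Syndrome s8…s1 = 1010 → error at position 10.

1010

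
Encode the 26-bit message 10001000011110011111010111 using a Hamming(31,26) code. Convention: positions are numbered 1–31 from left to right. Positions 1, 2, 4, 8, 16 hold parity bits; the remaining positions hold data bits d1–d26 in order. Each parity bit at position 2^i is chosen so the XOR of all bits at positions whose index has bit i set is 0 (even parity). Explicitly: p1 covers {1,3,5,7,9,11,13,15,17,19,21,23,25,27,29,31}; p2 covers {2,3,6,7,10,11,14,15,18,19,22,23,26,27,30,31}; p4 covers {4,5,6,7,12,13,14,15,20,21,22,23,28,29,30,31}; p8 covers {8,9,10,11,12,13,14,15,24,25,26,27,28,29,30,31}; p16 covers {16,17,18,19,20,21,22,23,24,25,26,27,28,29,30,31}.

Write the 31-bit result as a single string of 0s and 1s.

0110000110000111110011111010111

Place data at non-parity positions: p1 p2 1 p4 0 0 0 p8 1 0 0 0 0 1 1 p16 1 1 0 0 1 1 1 1 1 0 1 0 1 1 1
p1 (pos 1,3,5,7,9,11,13,15,17,19,21,23,25,27,29,31): XOR of data positions = 1⊕0⊕0⊕1⊕0⊕0⊕1⊕1⊕0⊕1⊕1⊕1⊕1⊕1⊕1 = 0
p2 (pos 2,3,6,7,10,11,14,15,18,19,22,23,26,27,30,31): XOR of data positions = 1⊕0⊕0⊕0⊕0⊕1⊕1⊕1⊕0⊕1⊕1⊕0⊕1⊕1⊕1 = 1
p4 (pos 4,5,6,7,12,13,14,15,20,21,22,23,28,29,30,31): XOR of data positions = 0⊕0⊕0⊕0⊕0⊕1⊕1⊕0⊕1⊕1⊕1⊕0⊕1⊕1⊕1 = 0
p8 (pos 8,9,10,11,12,13,14,15,24,25,26,27,28,29,30,31): XOR of data positions = 1⊕0⊕0⊕0⊕0⊕1⊕1⊕1⊕1⊕0⊕1⊕0⊕1⊕1⊕1 = 1
p16 (pos 16,17,18,19,20,21,22,23,24,25,26,27,28,29,30,31): XOR of data positions = 1⊕1⊕0⊕0⊕1⊕1⊕1⊕1⊕1⊕0⊕1⊕0⊕1⊕1⊕1 = 1
Codeword: 0110000110000111110011111010111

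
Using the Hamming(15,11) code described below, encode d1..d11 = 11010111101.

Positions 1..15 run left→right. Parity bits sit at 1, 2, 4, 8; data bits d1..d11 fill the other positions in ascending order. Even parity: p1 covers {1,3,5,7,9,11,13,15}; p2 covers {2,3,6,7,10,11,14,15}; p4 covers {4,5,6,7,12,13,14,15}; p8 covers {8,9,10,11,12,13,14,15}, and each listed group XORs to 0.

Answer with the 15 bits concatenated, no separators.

011110110111101

Place data at non-parity positions: p1 p2 1 p4 1 0 1 p8 0 1 1 1 1 0 1
p1 (pos 1,3,5,7,9,11,13,15): XOR of data positions = 1⊕1⊕1⊕0⊕1⊕1⊕1 = 0
p2 (pos 2,3,6,7,10,11,14,15): XOR of data positions = 1⊕0⊕1⊕1⊕1⊕0⊕1 = 1
p4 (pos 4,5,6,7,12,13,14,15): XOR of data positions = 1⊕0⊕1⊕1⊕1⊕0⊕1 = 1
p8 (pos 8,9,10,11,12,13,14,15): XOR of data positions = 0⊕1⊕1⊕1⊕1⊕0⊕1 = 1
Codeword: 011110110111101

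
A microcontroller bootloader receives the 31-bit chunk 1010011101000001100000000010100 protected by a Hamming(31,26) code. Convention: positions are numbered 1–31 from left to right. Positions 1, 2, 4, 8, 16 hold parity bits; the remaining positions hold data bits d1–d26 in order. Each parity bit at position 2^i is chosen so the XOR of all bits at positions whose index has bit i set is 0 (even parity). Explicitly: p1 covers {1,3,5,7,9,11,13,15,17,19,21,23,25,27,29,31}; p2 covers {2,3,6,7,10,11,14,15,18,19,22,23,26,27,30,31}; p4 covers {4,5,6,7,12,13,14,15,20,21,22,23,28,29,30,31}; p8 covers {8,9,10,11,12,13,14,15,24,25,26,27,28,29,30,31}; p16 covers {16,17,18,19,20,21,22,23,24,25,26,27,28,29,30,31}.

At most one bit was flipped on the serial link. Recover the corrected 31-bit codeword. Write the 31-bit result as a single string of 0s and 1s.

s1 (pos 1,3,5,7,9,11,13,15,17,19,21,23,25,27,29,31): 1⊕1⊕0⊕1⊕0⊕0⊕0⊕0⊕1⊕0⊕0⊕0⊕0⊕1⊕1⊕0 = 0
s2 (pos 2,3,6,7,10,11,14,15,18,19,22,23,26,27,30,31): 0⊕1⊕1⊕1⊕1⊕0⊕0⊕0⊕0⊕0⊕0⊕0⊕0⊕1⊕0⊕0 = 1
s4 (pos 4,5,6,7,12,13,14,15,20,21,22,23,28,29,30,31): 0⊕0⊕1⊕1⊕0⊕0⊕0⊕0⊕0⊕0⊕0⊕0⊕0⊕1⊕0⊕0 = 1
s8 (pos 8,9,10,11,12,13,14,15,24,25,26,27,28,29,30,31): 1⊕0⊕1⊕0⊕0⊕0⊕0⊕0⊕0⊕0⊕0⊕1⊕0⊕1⊕0⊕0 = 0
s16 (pos 16,17,18,19,20,21,22,23,24,25,26,27,28,29,30,31): 1⊕1⊕0⊕0⊕0⊕0⊕0⊕0⊕0⊕0⊕0⊕1⊕0⊕1⊕0⊕0 = 0
Syndrome s16…s1 = 00110 → error at position 6.
Flip position 6: 1010011101000001100000000010100 → 1010001101000001100000000010100

1010001101000001100000000010100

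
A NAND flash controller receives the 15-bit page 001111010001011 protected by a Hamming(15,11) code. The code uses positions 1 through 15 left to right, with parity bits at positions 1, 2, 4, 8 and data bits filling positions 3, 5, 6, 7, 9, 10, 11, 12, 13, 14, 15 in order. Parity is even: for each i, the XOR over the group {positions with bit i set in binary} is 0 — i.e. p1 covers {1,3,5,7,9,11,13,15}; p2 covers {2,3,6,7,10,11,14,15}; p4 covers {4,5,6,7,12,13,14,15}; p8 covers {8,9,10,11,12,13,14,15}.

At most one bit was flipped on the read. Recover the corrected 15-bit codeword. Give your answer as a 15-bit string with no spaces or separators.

s1 (pos 1,3,5,7,9,11,13,15): 0⊕1⊕1⊕0⊕0⊕0⊕0⊕1 = 1
s2 (pos 2,3,6,7,10,11,14,15): 0⊕1⊕1⊕0⊕0⊕0⊕1⊕1 = 0
s4 (pos 4,5,6,7,12,13,14,15): 1⊕1⊕1⊕0⊕1⊕0⊕1⊕1 = 0
s8 (pos 8,9,10,11,12,13,14,15): 1⊕0⊕0⊕0⊕1⊕0⊕1⊕1 = 0
Syndrome s8…s1 = 0001 → error at position 1.
Flip position 1: 001111010001011 → 101111010001011

101111010001011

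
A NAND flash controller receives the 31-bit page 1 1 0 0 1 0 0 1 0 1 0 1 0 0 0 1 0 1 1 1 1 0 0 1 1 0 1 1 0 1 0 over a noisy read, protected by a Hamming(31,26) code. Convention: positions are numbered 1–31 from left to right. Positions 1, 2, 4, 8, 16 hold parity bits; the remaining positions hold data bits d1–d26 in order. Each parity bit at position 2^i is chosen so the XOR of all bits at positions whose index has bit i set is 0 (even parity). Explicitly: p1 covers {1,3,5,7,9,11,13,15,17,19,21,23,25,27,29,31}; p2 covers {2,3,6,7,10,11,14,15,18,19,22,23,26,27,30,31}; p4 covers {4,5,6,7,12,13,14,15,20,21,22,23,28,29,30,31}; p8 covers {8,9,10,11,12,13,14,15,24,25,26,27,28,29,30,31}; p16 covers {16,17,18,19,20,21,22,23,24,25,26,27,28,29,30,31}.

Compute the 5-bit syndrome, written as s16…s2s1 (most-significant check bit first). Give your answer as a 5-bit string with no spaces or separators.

00000

s1 (pos 1,3,5,7,9,11,13,15,17,19,21,23,25,27,29,31): 1⊕0⊕1⊕0⊕0⊕0⊕0⊕0⊕0⊕1⊕1⊕0⊕1⊕1⊕0⊕0 = 0
s2 (pos 2,3,6,7,10,11,14,15,18,19,22,23,26,27,30,31): 1⊕0⊕0⊕0⊕1⊕0⊕0⊕0⊕1⊕1⊕0⊕0⊕0⊕1⊕1⊕0 = 0
s4 (pos 4,5,6,7,12,13,14,15,20,21,22,23,28,29,30,31): 0⊕1⊕0⊕0⊕1⊕0⊕0⊕0⊕1⊕1⊕0⊕0⊕1⊕0⊕1⊕0 = 0
s8 (pos 8,9,10,11,12,13,14,15,24,25,26,27,28,29,30,31): 1⊕0⊕1⊕0⊕1⊕0⊕0⊕0⊕1⊕1⊕0⊕1⊕1⊕0⊕1⊕0 = 0
s16 (pos 16,17,18,19,20,21,22,23,24,25,26,27,28,29,30,31): 1⊕0⊕1⊕1⊕1⊕1⊕0⊕0⊕1⊕1⊕0⊕1⊕1⊕0⊕1⊕0 = 0
Syndrome s16…s1 = 00000 → no error.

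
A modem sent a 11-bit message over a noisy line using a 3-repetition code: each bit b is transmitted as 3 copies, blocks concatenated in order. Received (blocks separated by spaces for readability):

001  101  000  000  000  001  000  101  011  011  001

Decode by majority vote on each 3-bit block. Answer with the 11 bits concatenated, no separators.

01000001110

Block 1 (001): 1 one → 0
Block 2 (101): 2 ones → 1
Block 3 (000): 0 ones → 0
Block 4 (000): 0 ones → 0
Block 5 (000): 0 ones → 0
Block 6 (001): 1 one → 0
Block 7 (000): 0 ones → 0
Block 8 (101): 2 ones → 1
Block 9 (011): 2 ones → 1
Block 10 (011): 2 ones → 1
Block 11 (001): 1 one → 0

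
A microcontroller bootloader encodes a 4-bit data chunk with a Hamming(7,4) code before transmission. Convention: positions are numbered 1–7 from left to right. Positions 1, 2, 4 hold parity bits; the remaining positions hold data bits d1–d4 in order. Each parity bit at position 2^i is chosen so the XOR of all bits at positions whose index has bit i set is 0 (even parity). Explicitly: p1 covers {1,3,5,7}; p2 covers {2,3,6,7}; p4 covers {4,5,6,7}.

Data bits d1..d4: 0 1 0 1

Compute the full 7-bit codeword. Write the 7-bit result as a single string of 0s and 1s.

Place data at non-parity positions: p1 p2 0 p4 1 0 1
p1 (pos 1,3,5,7): XOR of data positions = 0⊕1⊕1 = 0
p2 (pos 2,3,6,7): XOR of data positions = 0⊕0⊕1 = 1
p4 (pos 4,5,6,7): XOR of data positions = 1⊕0⊕1 = 0
Codeword: 0100101

0100101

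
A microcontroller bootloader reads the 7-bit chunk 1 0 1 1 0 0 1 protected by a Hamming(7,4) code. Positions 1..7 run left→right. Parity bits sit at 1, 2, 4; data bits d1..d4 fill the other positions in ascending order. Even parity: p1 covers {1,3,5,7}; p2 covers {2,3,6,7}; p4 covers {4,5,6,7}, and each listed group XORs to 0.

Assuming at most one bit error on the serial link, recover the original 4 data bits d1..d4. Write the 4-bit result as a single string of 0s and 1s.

s1 (pos 1,3,5,7): 1⊕1⊕0⊕1 = 1
s2 (pos 2,3,6,7): 0⊕1⊕0⊕1 = 0
s4 (pos 4,5,6,7): 1⊕0⊕0⊕1 = 0
Syndrome s4…s1 = 001 → error at position 1.
Flip position 1: 1011001 → 0011001
Read data bits from positions 3,5,6,7: 1001

1001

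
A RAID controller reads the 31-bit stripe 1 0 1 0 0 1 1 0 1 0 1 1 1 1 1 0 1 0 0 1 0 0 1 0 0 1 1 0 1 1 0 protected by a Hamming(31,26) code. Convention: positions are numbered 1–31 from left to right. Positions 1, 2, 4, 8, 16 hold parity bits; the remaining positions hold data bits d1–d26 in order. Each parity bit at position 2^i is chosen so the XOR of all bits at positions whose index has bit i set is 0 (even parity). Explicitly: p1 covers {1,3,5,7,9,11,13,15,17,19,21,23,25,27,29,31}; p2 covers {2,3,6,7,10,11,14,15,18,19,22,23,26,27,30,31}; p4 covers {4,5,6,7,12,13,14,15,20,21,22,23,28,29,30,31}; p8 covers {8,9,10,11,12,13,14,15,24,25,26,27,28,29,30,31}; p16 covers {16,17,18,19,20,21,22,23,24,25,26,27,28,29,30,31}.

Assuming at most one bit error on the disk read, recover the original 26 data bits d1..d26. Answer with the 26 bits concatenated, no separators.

s1 (pos 1,3,5,7,9,11,13,15,17,19,21,23,25,27,29,31): 1⊕1⊕0⊕1⊕1⊕1⊕1⊕1⊕1⊕0⊕0⊕1⊕0⊕1⊕1⊕0 = 1
s2 (pos 2,3,6,7,10,11,14,15,18,19,22,23,26,27,30,31): 0⊕1⊕1⊕1⊕0⊕1⊕1⊕1⊕0⊕0⊕0⊕1⊕1⊕1⊕1⊕0 = 0
s4 (pos 4,5,6,7,12,13,14,15,20,21,22,23,28,29,30,31): 0⊕0⊕1⊕1⊕1⊕1⊕1⊕1⊕1⊕0⊕0⊕1⊕0⊕1⊕1⊕0 = 0
s8 (pos 8,9,10,11,12,13,14,15,24,25,26,27,28,29,30,31): 0⊕1⊕0⊕1⊕1⊕1⊕1⊕1⊕0⊕0⊕1⊕1⊕0⊕1⊕1⊕0 = 0
s16 (pos 16,17,18,19,20,21,22,23,24,25,26,27,28,29,30,31): 0⊕1⊕0⊕0⊕1⊕0⊕0⊕1⊕0⊕0⊕1⊕1⊕0⊕1⊕1⊕0 = 1
Syndrome s16…s1 = 10001 → error at position 17.
Flip position 17: 1010011010111110100100100110110 → 1010011010111110000100100110110
Read data bits from positions 3,5,6,7,9,10,11,12,13,14,15,17,18,19,20,21,22,23,24,25,26,27,28,29,30,31: 10111011111000100100110110

10111011111000100100110110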